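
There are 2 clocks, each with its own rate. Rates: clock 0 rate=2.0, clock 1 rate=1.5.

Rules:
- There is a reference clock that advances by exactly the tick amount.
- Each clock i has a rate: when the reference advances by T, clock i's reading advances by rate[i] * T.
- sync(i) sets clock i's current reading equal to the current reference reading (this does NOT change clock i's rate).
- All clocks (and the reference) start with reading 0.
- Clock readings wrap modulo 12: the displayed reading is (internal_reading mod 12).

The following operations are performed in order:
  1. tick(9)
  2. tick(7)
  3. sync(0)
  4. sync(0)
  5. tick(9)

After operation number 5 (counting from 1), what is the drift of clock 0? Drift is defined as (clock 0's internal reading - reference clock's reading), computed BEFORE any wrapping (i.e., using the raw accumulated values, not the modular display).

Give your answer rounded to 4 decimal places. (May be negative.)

Answer: 9.0000

Derivation:
After op 1 tick(9): ref=9.0000 raw=[18.0000 13.5000]
After op 2 tick(7): ref=16.0000 raw=[32.0000 24.0000]
After op 3 sync(0): ref=16.0000 raw=[16.0000 24.0000]
After op 4 sync(0): ref=16.0000 raw=[16.0000 24.0000]
After op 5 tick(9): ref=25.0000 raw=[34.0000 37.5000]
Drift of clock 0 after op 5: 34.0000 - 25.0000 = 9.0000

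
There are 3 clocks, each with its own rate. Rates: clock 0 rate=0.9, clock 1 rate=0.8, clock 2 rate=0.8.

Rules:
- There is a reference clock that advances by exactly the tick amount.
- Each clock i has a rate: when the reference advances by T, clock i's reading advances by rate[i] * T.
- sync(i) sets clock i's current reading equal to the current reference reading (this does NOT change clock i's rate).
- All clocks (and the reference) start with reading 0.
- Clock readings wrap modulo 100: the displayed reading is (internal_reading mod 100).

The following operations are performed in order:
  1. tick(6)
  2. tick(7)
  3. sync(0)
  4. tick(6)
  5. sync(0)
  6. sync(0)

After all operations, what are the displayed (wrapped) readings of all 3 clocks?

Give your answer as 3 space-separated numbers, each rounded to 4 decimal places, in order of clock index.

After op 1 tick(6): ref=6.0000 raw=[5.4000 4.8000 4.8000]
After op 2 tick(7): ref=13.0000 raw=[11.7000 10.4000 10.4000]
After op 3 sync(0): ref=13.0000 raw=[13.0000 10.4000 10.4000]
After op 4 tick(6): ref=19.0000 raw=[18.4000 15.2000 15.2000]
After op 5 sync(0): ref=19.0000 raw=[19.0000 15.2000 15.2000]
After op 6 sync(0): ref=19.0000 raw=[19.0000 15.2000 15.2000]
Wrap final raw readings (mod 100): 19.0000 mod 100 = 19.0000; 15.2000 mod 100 = 15.2000; 15.2000 mod 100 = 15.2000

Answer: 19.0000 15.2000 15.2000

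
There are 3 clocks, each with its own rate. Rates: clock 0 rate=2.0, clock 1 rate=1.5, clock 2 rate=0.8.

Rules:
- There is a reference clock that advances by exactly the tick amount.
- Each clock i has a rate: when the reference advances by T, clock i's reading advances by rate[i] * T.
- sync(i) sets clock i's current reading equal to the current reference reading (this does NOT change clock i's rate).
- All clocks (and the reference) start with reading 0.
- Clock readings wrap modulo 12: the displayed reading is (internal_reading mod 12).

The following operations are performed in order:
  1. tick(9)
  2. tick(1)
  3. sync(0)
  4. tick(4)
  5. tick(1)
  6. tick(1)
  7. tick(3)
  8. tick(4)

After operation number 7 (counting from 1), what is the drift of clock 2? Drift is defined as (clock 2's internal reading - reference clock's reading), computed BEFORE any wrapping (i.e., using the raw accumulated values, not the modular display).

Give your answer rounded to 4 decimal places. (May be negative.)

Answer: -3.8000

Derivation:
After op 1 tick(9): ref=9.0000 raw=[18.0000 13.5000 7.2000]
After op 2 tick(1): ref=10.0000 raw=[20.0000 15.0000 8.0000]
After op 3 sync(0): ref=10.0000 raw=[10.0000 15.0000 8.0000]
After op 4 tick(4): ref=14.0000 raw=[18.0000 21.0000 11.2000]
After op 5 tick(1): ref=15.0000 raw=[20.0000 22.5000 12.0000]
After op 6 tick(1): ref=16.0000 raw=[22.0000 24.0000 12.8000]
After op 7 tick(3): ref=19.0000 raw=[28.0000 28.5000 15.2000]
Drift of clock 2 after op 7: 15.2000 - 19.0000 = -3.8000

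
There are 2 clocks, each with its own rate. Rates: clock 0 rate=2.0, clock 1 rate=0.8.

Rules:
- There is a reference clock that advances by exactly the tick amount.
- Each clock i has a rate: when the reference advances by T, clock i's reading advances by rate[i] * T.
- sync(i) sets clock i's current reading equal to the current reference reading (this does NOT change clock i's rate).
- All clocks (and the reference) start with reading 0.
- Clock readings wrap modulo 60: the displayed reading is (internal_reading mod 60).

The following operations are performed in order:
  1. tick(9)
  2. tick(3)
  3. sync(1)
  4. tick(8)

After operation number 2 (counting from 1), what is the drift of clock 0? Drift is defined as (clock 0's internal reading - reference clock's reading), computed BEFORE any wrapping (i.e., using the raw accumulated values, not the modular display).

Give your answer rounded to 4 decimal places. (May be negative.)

Answer: 12.0000

Derivation:
After op 1 tick(9): ref=9.0000 raw=[18.0000 7.2000]
After op 2 tick(3): ref=12.0000 raw=[24.0000 9.6000]
Drift of clock 0 after op 2: 24.0000 - 12.0000 = 12.0000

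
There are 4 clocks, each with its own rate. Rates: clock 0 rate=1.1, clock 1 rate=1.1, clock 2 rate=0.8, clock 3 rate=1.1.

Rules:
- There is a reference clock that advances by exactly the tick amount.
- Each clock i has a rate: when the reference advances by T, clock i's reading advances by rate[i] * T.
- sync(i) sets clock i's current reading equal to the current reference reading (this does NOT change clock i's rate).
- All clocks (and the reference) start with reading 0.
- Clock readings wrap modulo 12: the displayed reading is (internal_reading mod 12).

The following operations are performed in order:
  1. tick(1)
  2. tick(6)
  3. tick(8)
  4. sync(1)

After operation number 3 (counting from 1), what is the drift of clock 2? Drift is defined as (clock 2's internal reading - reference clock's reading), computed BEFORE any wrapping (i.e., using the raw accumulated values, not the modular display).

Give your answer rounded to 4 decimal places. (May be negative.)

Answer: -3.0000

Derivation:
After op 1 tick(1): ref=1.0000 raw=[1.1000 1.1000 0.8000 1.1000]
After op 2 tick(6): ref=7.0000 raw=[7.7000 7.7000 5.6000 7.7000]
After op 3 tick(8): ref=15.0000 raw=[16.5000 16.5000 12.0000 16.5000]
Drift of clock 2 after op 3: 12.0000 - 15.0000 = -3.0000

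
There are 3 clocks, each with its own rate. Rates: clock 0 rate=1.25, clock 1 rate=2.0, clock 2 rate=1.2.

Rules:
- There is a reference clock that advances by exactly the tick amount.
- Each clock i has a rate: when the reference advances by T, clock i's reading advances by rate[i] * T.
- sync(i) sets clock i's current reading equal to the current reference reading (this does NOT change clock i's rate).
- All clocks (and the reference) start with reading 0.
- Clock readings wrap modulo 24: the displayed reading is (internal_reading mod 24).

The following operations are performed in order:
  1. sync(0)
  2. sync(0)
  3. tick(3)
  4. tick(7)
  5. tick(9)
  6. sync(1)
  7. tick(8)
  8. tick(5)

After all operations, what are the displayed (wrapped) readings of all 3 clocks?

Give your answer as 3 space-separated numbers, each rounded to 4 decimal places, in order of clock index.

Answer: 16.0000 21.0000 14.4000

Derivation:
After op 1 sync(0): ref=0.0000 raw=[0.0000 0.0000 0.0000]
After op 2 sync(0): ref=0.0000 raw=[0.0000 0.0000 0.0000]
After op 3 tick(3): ref=3.0000 raw=[3.7500 6.0000 3.6000]
After op 4 tick(7): ref=10.0000 raw=[12.5000 20.0000 12.0000]
After op 5 tick(9): ref=19.0000 raw=[23.7500 38.0000 22.8000]
After op 6 sync(1): ref=19.0000 raw=[23.7500 19.0000 22.8000]
After op 7 tick(8): ref=27.0000 raw=[33.7500 35.0000 32.4000]
After op 8 tick(5): ref=32.0000 raw=[40.0000 45.0000 38.4000]
Wrap final raw readings (mod 24): 40.0000 mod 24 = 16.0000; 45.0000 mod 24 = 21.0000; 38.4000 mod 24 = 14.4000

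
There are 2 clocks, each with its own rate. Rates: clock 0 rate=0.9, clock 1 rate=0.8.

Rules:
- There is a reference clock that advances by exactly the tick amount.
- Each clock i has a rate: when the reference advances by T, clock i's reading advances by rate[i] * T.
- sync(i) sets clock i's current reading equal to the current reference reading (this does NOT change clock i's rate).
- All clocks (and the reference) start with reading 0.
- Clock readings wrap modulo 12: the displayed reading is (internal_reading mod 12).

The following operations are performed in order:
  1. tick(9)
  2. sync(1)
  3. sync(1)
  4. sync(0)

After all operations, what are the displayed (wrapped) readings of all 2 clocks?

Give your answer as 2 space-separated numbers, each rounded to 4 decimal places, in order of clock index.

After op 1 tick(9): ref=9.0000 raw=[8.1000 7.2000]
After op 2 sync(1): ref=9.0000 raw=[8.1000 9.0000]
After op 3 sync(1): ref=9.0000 raw=[8.1000 9.0000]
After op 4 sync(0): ref=9.0000 raw=[9.0000 9.0000]
Wrap final raw readings (mod 12): 9.0000 mod 12 = 9.0000; 9.0000 mod 12 = 9.0000

Answer: 9.0000 9.0000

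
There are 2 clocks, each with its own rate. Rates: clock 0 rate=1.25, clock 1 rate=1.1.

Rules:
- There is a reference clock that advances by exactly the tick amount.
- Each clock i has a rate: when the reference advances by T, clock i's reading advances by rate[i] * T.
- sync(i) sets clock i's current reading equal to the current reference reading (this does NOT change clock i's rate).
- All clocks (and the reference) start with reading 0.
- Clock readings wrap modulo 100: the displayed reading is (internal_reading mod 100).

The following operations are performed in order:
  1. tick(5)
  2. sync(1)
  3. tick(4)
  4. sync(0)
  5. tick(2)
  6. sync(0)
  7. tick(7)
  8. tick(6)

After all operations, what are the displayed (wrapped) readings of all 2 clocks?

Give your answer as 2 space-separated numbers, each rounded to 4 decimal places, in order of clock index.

Answer: 27.2500 25.9000

Derivation:
After op 1 tick(5): ref=5.0000 raw=[6.2500 5.5000]
After op 2 sync(1): ref=5.0000 raw=[6.2500 5.0000]
After op 3 tick(4): ref=9.0000 raw=[11.2500 9.4000]
After op 4 sync(0): ref=9.0000 raw=[9.0000 9.4000]
After op 5 tick(2): ref=11.0000 raw=[11.5000 11.6000]
After op 6 sync(0): ref=11.0000 raw=[11.0000 11.6000]
After op 7 tick(7): ref=18.0000 raw=[19.7500 19.3000]
After op 8 tick(6): ref=24.0000 raw=[27.2500 25.9000]
Wrap final raw readings (mod 100): 27.2500 mod 100 = 27.2500; 25.9000 mod 100 = 25.9000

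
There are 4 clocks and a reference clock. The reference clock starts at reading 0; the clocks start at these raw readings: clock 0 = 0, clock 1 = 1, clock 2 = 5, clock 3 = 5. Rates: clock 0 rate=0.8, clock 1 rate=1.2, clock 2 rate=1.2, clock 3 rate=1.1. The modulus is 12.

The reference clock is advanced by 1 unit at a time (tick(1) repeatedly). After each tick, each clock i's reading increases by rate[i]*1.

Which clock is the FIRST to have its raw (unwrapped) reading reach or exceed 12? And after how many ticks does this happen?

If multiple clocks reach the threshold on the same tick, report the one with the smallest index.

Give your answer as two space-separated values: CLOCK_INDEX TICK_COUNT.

Answer: 2 6

Derivation:
clock 0: start=0, rate=0.8, needs 12-0 = 12; ticks = ceil(12/0.8) = ceil(15.0000) = 15; reading at tick 15 = 0 + 0.8*15 = 12.0000
clock 1: start=1, rate=1.2, needs 12-1 = 11; ticks = ceil(11/1.2) = ceil(9.1667) = 10; reading at tick 10 = 1 + 1.2*10 = 13.0000
clock 2: start=5, rate=1.2, needs 12-5 = 7; ticks = ceil(7/1.2) = ceil(5.8333) = 6; reading at tick 6 = 5 + 1.2*6 = 12.2000
clock 3: start=5, rate=1.1, needs 12-5 = 7; ticks = ceil(7/1.1) = ceil(6.3636) = 7; reading at tick 7 = 5 + 1.1*7 = 12.7000
Minimum tick count = 6; winners = [2]; smallest index = 2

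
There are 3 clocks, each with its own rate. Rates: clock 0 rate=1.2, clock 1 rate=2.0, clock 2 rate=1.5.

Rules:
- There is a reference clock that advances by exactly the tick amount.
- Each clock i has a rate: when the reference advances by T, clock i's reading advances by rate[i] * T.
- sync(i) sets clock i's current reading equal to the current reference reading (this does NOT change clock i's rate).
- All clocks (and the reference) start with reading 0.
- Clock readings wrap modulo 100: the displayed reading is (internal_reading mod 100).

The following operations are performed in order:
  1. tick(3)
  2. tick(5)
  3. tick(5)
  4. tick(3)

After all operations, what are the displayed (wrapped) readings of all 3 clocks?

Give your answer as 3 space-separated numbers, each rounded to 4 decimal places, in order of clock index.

Answer: 19.2000 32.0000 24.0000

Derivation:
After op 1 tick(3): ref=3.0000 raw=[3.6000 6.0000 4.5000]
After op 2 tick(5): ref=8.0000 raw=[9.6000 16.0000 12.0000]
After op 3 tick(5): ref=13.0000 raw=[15.6000 26.0000 19.5000]
After op 4 tick(3): ref=16.0000 raw=[19.2000 32.0000 24.0000]
Wrap final raw readings (mod 100): 19.2000 mod 100 = 19.2000; 32.0000 mod 100 = 32.0000; 24.0000 mod 100 = 24.0000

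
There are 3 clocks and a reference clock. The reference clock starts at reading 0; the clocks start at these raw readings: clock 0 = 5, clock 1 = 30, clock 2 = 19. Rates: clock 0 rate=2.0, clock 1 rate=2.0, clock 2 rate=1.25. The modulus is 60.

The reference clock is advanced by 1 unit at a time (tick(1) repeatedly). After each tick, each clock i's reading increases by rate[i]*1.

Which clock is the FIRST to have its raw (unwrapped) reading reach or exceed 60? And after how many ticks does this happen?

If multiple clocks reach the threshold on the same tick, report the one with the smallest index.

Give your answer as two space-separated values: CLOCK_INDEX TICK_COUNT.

Answer: 1 15

Derivation:
clock 0: start=5, rate=2.0, needs 60-5 = 55; ticks = ceil(55/2.0) = ceil(27.5000) = 28; reading at tick 28 = 5 + 2.0*28 = 61.0000
clock 1: start=30, rate=2.0, needs 60-30 = 30; ticks = ceil(30/2.0) = ceil(15.0000) = 15; reading at tick 15 = 30 + 2.0*15 = 60.0000
clock 2: start=19, rate=1.25, needs 60-19 = 41; ticks = ceil(41/1.25) = ceil(32.8000) = 33; reading at tick 33 = 19 + 1.25*33 = 60.2500
Minimum tick count = 15; winners = [1]; smallest index = 1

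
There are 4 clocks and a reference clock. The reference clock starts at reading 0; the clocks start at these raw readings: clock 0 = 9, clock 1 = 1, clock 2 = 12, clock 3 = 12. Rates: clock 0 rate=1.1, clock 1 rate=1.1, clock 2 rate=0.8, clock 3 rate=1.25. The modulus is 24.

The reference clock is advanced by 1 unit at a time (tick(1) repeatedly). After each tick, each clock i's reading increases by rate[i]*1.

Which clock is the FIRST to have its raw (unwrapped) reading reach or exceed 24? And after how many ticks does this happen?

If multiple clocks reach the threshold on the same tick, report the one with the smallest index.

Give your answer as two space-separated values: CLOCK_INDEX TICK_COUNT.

Answer: 3 10

Derivation:
clock 0: start=9, rate=1.1, needs 24-9 = 15; ticks = ceil(15/1.1) = ceil(13.6364) = 14; reading at tick 14 = 9 + 1.1*14 = 24.4000
clock 1: start=1, rate=1.1, needs 24-1 = 23; ticks = ceil(23/1.1) = ceil(20.9091) = 21; reading at tick 21 = 1 + 1.1*21 = 24.1000
clock 2: start=12, rate=0.8, needs 24-12 = 12; ticks = ceil(12/0.8) = ceil(15.0000) = 15; reading at tick 15 = 12 + 0.8*15 = 24.0000
clock 3: start=12, rate=1.25, needs 24-12 = 12; ticks = ceil(12/1.25) = ceil(9.6000) = 10; reading at tick 10 = 12 + 1.25*10 = 24.5000
Minimum tick count = 10; winners = [3]; smallest index = 3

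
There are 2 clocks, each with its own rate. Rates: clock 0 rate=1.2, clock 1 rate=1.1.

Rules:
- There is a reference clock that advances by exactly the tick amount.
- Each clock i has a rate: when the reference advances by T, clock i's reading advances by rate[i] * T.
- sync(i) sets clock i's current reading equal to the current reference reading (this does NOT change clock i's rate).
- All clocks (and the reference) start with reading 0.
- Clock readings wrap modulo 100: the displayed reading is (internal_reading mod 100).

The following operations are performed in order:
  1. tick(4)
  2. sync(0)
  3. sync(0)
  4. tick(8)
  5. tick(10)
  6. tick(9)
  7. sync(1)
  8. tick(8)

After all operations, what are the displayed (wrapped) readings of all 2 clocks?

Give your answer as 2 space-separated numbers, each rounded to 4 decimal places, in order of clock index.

Answer: 46.0000 39.8000

Derivation:
After op 1 tick(4): ref=4.0000 raw=[4.8000 4.4000]
After op 2 sync(0): ref=4.0000 raw=[4.0000 4.4000]
After op 3 sync(0): ref=4.0000 raw=[4.0000 4.4000]
After op 4 tick(8): ref=12.0000 raw=[13.6000 13.2000]
After op 5 tick(10): ref=22.0000 raw=[25.6000 24.2000]
After op 6 tick(9): ref=31.0000 raw=[36.4000 34.1000]
After op 7 sync(1): ref=31.0000 raw=[36.4000 31.0000]
After op 8 tick(8): ref=39.0000 raw=[46.0000 39.8000]
Wrap final raw readings (mod 100): 46.0000 mod 100 = 46.0000; 39.8000 mod 100 = 39.8000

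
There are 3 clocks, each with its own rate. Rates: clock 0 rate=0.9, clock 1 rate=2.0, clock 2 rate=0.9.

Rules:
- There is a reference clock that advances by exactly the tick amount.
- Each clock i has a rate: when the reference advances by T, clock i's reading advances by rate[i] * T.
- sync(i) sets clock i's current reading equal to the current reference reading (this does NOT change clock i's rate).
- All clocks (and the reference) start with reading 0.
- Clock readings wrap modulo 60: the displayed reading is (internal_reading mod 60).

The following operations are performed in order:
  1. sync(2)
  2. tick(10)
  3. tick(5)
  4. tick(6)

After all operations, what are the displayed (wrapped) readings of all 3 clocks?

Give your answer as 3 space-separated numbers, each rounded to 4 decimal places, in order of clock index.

Answer: 18.9000 42.0000 18.9000

Derivation:
After op 1 sync(2): ref=0.0000 raw=[0.0000 0.0000 0.0000]
After op 2 tick(10): ref=10.0000 raw=[9.0000 20.0000 9.0000]
After op 3 tick(5): ref=15.0000 raw=[13.5000 30.0000 13.5000]
After op 4 tick(6): ref=21.0000 raw=[18.9000 42.0000 18.9000]
Wrap final raw readings (mod 60): 18.9000 mod 60 = 18.9000; 42.0000 mod 60 = 42.0000; 18.9000 mod 60 = 18.9000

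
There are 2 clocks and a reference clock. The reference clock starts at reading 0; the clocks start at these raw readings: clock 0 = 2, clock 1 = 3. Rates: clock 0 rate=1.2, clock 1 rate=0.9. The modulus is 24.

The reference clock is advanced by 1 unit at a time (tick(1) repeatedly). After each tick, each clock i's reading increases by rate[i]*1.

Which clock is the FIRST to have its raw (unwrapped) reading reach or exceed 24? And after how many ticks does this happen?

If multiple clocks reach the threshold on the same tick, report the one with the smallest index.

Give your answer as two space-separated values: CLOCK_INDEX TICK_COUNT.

Answer: 0 19

Derivation:
clock 0: start=2, rate=1.2, needs 24-2 = 22; ticks = ceil(22/1.2) = ceil(18.3333) = 19; reading at tick 19 = 2 + 1.2*19 = 24.8000
clock 1: start=3, rate=0.9, needs 24-3 = 21; ticks = ceil(21/0.9) = ceil(23.3333) = 24; reading at tick 24 = 3 + 0.9*24 = 24.6000
Minimum tick count = 19; winners = [0]; smallest index = 0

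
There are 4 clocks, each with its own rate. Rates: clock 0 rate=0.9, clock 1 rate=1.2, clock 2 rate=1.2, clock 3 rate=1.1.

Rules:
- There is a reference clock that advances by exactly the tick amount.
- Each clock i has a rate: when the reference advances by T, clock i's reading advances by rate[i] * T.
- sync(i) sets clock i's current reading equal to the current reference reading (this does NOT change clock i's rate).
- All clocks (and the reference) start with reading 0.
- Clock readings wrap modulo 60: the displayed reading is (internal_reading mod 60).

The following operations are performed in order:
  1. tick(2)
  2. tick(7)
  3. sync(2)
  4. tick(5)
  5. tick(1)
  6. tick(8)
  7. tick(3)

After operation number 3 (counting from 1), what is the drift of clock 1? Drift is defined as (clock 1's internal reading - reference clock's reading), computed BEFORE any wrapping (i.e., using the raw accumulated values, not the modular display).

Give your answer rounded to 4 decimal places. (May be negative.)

After op 1 tick(2): ref=2.0000 raw=[1.8000 2.4000 2.4000 2.2000]
After op 2 tick(7): ref=9.0000 raw=[8.1000 10.8000 10.8000 9.9000]
After op 3 sync(2): ref=9.0000 raw=[8.1000 10.8000 9.0000 9.9000]
Drift of clock 1 after op 3: 10.8000 - 9.0000 = 1.8000

Answer: 1.8000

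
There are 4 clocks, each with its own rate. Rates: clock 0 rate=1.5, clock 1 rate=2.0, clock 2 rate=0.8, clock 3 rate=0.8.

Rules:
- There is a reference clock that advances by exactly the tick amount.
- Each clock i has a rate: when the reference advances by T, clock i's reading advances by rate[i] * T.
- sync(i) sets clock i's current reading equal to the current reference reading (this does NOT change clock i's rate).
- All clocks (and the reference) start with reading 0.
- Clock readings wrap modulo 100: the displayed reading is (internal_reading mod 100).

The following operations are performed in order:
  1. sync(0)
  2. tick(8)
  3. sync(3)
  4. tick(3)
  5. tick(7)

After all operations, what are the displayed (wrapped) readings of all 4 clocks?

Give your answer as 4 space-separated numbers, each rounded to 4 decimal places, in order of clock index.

Answer: 27.0000 36.0000 14.4000 16.0000

Derivation:
After op 1 sync(0): ref=0.0000 raw=[0.0000 0.0000 0.0000 0.0000]
After op 2 tick(8): ref=8.0000 raw=[12.0000 16.0000 6.4000 6.4000]
After op 3 sync(3): ref=8.0000 raw=[12.0000 16.0000 6.4000 8.0000]
After op 4 tick(3): ref=11.0000 raw=[16.5000 22.0000 8.8000 10.4000]
After op 5 tick(7): ref=18.0000 raw=[27.0000 36.0000 14.4000 16.0000]
Wrap final raw readings (mod 100): 27.0000 mod 100 = 27.0000; 36.0000 mod 100 = 36.0000; 14.4000 mod 100 = 14.4000; 16.0000 mod 100 = 16.0000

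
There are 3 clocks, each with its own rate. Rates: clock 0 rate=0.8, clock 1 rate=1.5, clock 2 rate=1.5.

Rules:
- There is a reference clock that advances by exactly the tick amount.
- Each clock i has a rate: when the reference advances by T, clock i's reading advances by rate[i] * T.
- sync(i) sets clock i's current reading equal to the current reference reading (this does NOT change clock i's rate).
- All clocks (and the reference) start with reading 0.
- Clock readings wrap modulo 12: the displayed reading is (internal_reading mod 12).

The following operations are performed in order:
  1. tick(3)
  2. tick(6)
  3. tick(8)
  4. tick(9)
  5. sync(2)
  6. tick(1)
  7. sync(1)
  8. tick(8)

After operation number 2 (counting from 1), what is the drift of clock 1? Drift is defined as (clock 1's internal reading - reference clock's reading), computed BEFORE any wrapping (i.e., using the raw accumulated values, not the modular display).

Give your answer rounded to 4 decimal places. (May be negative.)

Answer: 4.5000

Derivation:
After op 1 tick(3): ref=3.0000 raw=[2.4000 4.5000 4.5000]
After op 2 tick(6): ref=9.0000 raw=[7.2000 13.5000 13.5000]
Drift of clock 1 after op 2: 13.5000 - 9.0000 = 4.5000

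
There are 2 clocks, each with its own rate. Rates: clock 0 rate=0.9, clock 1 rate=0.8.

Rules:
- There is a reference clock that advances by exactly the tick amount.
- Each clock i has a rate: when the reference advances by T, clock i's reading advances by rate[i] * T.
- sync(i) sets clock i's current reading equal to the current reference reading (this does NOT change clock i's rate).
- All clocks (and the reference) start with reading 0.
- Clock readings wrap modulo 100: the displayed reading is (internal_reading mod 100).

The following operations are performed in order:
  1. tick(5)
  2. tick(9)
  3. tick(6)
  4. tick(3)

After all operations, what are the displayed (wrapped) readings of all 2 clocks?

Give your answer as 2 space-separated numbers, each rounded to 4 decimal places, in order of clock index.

After op 1 tick(5): ref=5.0000 raw=[4.5000 4.0000]
After op 2 tick(9): ref=14.0000 raw=[12.6000 11.2000]
After op 3 tick(6): ref=20.0000 raw=[18.0000 16.0000]
After op 4 tick(3): ref=23.0000 raw=[20.7000 18.4000]
Wrap final raw readings (mod 100): 20.7000 mod 100 = 20.7000; 18.4000 mod 100 = 18.4000

Answer: 20.7000 18.4000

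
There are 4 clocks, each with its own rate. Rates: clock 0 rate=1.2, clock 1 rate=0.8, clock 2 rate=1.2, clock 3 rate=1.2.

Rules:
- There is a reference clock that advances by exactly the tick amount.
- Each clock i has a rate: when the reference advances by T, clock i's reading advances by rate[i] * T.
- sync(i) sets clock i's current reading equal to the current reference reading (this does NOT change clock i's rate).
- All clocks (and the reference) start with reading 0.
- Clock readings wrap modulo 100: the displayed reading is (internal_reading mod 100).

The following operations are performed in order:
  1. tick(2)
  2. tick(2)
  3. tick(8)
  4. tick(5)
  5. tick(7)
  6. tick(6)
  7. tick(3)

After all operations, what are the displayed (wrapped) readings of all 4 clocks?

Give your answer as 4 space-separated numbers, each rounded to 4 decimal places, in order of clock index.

Answer: 39.6000 26.4000 39.6000 39.6000

Derivation:
After op 1 tick(2): ref=2.0000 raw=[2.4000 1.6000 2.4000 2.4000]
After op 2 tick(2): ref=4.0000 raw=[4.8000 3.2000 4.8000 4.8000]
After op 3 tick(8): ref=12.0000 raw=[14.4000 9.6000 14.4000 14.4000]
After op 4 tick(5): ref=17.0000 raw=[20.4000 13.6000 20.4000 20.4000]
After op 5 tick(7): ref=24.0000 raw=[28.8000 19.2000 28.8000 28.8000]
After op 6 tick(6): ref=30.0000 raw=[36.0000 24.0000 36.0000 36.0000]
After op 7 tick(3): ref=33.0000 raw=[39.6000 26.4000 39.6000 39.6000]
Wrap final raw readings (mod 100): 39.6000 mod 100 = 39.6000; 26.4000 mod 100 = 26.4000; 39.6000 mod 100 = 39.6000; 39.6000 mod 100 = 39.6000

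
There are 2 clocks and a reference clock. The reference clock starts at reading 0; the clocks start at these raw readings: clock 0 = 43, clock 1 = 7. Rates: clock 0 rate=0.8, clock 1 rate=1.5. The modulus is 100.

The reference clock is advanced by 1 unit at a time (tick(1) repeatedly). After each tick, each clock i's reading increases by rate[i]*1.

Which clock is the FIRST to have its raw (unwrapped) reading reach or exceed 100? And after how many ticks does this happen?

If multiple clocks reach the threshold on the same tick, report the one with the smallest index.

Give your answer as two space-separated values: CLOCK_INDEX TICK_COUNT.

clock 0: start=43, rate=0.8, needs 100-43 = 57; ticks = ceil(57/0.8) = ceil(71.2500) = 72; reading at tick 72 = 43 + 0.8*72 = 100.6000
clock 1: start=7, rate=1.5, needs 100-7 = 93; ticks = ceil(93/1.5) = ceil(62.0000) = 62; reading at tick 62 = 7 + 1.5*62 = 100.0000
Minimum tick count = 62; winners = [1]; smallest index = 1

Answer: 1 62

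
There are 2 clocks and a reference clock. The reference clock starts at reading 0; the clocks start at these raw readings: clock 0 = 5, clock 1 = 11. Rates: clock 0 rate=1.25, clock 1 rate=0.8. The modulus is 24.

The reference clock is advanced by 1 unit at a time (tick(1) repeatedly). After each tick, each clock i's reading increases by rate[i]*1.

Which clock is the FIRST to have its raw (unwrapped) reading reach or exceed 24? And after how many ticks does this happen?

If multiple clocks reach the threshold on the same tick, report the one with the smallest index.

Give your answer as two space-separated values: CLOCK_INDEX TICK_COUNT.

clock 0: start=5, rate=1.25, needs 24-5 = 19; ticks = ceil(19/1.25) = ceil(15.2000) = 16; reading at tick 16 = 5 + 1.25*16 = 25.0000
clock 1: start=11, rate=0.8, needs 24-11 = 13; ticks = ceil(13/0.8) = ceil(16.2500) = 17; reading at tick 17 = 11 + 0.8*17 = 24.6000
Minimum tick count = 16; winners = [0]; smallest index = 0

Answer: 0 16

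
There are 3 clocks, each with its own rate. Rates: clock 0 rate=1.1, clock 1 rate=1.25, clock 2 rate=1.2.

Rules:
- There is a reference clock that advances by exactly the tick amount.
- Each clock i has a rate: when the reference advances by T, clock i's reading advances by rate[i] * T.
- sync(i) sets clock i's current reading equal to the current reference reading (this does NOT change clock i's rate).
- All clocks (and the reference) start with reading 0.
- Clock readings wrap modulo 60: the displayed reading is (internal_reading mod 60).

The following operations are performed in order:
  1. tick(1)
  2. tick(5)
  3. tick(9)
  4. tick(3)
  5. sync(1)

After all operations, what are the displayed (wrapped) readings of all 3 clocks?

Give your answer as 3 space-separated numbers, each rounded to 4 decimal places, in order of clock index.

After op 1 tick(1): ref=1.0000 raw=[1.1000 1.2500 1.2000]
After op 2 tick(5): ref=6.0000 raw=[6.6000 7.5000 7.2000]
After op 3 tick(9): ref=15.0000 raw=[16.5000 18.7500 18.0000]
After op 4 tick(3): ref=18.0000 raw=[19.8000 22.5000 21.6000]
After op 5 sync(1): ref=18.0000 raw=[19.8000 18.0000 21.6000]
Wrap final raw readings (mod 60): 19.8000 mod 60 = 19.8000; 18.0000 mod 60 = 18.0000; 21.6000 mod 60 = 21.6000

Answer: 19.8000 18.0000 21.6000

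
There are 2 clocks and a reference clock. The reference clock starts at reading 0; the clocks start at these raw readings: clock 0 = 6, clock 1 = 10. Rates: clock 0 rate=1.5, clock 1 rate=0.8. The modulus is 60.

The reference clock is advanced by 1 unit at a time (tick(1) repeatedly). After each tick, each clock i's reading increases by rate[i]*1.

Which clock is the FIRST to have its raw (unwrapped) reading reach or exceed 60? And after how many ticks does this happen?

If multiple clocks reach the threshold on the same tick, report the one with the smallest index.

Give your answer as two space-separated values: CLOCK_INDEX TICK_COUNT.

Answer: 0 36

Derivation:
clock 0: start=6, rate=1.5, needs 60-6 = 54; ticks = ceil(54/1.5) = ceil(36.0000) = 36; reading at tick 36 = 6 + 1.5*36 = 60.0000
clock 1: start=10, rate=0.8, needs 60-10 = 50; ticks = ceil(50/0.8) = ceil(62.5000) = 63; reading at tick 63 = 10 + 0.8*63 = 60.4000
Minimum tick count = 36; winners = [0]; smallest index = 0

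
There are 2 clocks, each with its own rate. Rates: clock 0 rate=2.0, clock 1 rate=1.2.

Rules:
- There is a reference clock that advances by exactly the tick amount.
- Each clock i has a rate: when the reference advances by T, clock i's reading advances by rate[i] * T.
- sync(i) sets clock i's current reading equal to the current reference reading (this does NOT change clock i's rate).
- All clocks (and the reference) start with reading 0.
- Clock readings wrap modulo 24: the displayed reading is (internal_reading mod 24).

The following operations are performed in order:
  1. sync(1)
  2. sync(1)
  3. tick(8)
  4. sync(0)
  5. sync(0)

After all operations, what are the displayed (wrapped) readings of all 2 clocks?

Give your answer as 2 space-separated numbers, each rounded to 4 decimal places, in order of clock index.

Answer: 8.0000 9.6000

Derivation:
After op 1 sync(1): ref=0.0000 raw=[0.0000 0.0000]
After op 2 sync(1): ref=0.0000 raw=[0.0000 0.0000]
After op 3 tick(8): ref=8.0000 raw=[16.0000 9.6000]
After op 4 sync(0): ref=8.0000 raw=[8.0000 9.6000]
After op 5 sync(0): ref=8.0000 raw=[8.0000 9.6000]
Wrap final raw readings (mod 24): 8.0000 mod 24 = 8.0000; 9.6000 mod 24 = 9.6000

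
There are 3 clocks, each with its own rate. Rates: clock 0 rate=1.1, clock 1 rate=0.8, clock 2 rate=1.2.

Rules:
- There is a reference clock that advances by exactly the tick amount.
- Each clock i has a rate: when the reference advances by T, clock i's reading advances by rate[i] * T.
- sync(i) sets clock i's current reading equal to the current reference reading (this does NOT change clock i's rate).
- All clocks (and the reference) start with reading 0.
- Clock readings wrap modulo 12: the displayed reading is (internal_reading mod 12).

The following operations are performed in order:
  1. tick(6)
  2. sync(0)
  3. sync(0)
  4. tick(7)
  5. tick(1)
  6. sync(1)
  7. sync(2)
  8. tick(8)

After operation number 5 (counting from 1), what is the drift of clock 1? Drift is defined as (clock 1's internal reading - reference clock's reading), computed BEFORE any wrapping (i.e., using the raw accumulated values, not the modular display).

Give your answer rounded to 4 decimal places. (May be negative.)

After op 1 tick(6): ref=6.0000 raw=[6.6000 4.8000 7.2000]
After op 2 sync(0): ref=6.0000 raw=[6.0000 4.8000 7.2000]
After op 3 sync(0): ref=6.0000 raw=[6.0000 4.8000 7.2000]
After op 4 tick(7): ref=13.0000 raw=[13.7000 10.4000 15.6000]
After op 5 tick(1): ref=14.0000 raw=[14.8000 11.2000 16.8000]
Drift of clock 1 after op 5: 11.2000 - 14.0000 = -2.8000

Answer: -2.8000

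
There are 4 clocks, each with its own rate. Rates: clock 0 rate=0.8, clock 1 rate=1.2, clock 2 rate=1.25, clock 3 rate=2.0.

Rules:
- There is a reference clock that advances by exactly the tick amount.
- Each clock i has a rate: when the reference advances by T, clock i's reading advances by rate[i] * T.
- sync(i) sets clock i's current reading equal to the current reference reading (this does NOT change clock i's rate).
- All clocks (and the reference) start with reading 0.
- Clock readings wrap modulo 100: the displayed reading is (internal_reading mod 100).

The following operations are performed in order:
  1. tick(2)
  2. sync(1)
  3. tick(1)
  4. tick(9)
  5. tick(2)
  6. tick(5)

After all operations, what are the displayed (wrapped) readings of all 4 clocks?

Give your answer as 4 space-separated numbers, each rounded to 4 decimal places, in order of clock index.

After op 1 tick(2): ref=2.0000 raw=[1.6000 2.4000 2.5000 4.0000]
After op 2 sync(1): ref=2.0000 raw=[1.6000 2.0000 2.5000 4.0000]
After op 3 tick(1): ref=3.0000 raw=[2.4000 3.2000 3.7500 6.0000]
After op 4 tick(9): ref=12.0000 raw=[9.6000 14.0000 15.0000 24.0000]
After op 5 tick(2): ref=14.0000 raw=[11.2000 16.4000 17.5000 28.0000]
After op 6 tick(5): ref=19.0000 raw=[15.2000 22.4000 23.7500 38.0000]
Wrap final raw readings (mod 100): 15.2000 mod 100 = 15.2000; 22.4000 mod 100 = 22.4000; 23.7500 mod 100 = 23.7500; 38.0000 mod 100 = 38.0000

Answer: 15.2000 22.4000 23.7500 38.0000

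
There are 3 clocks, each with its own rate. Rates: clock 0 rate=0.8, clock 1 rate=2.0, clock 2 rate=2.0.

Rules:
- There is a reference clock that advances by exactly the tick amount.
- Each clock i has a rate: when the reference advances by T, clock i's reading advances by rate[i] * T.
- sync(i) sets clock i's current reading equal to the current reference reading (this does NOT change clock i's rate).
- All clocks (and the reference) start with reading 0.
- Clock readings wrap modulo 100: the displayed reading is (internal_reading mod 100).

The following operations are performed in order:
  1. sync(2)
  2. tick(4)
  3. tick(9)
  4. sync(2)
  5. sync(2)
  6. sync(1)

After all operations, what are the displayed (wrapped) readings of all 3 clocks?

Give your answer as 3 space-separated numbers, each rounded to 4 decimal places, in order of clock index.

After op 1 sync(2): ref=0.0000 raw=[0.0000 0.0000 0.0000]
After op 2 tick(4): ref=4.0000 raw=[3.2000 8.0000 8.0000]
After op 3 tick(9): ref=13.0000 raw=[10.4000 26.0000 26.0000]
After op 4 sync(2): ref=13.0000 raw=[10.4000 26.0000 13.0000]
After op 5 sync(2): ref=13.0000 raw=[10.4000 26.0000 13.0000]
After op 6 sync(1): ref=13.0000 raw=[10.4000 13.0000 13.0000]
Wrap final raw readings (mod 100): 10.4000 mod 100 = 10.4000; 13.0000 mod 100 = 13.0000; 13.0000 mod 100 = 13.0000

Answer: 10.4000 13.0000 13.0000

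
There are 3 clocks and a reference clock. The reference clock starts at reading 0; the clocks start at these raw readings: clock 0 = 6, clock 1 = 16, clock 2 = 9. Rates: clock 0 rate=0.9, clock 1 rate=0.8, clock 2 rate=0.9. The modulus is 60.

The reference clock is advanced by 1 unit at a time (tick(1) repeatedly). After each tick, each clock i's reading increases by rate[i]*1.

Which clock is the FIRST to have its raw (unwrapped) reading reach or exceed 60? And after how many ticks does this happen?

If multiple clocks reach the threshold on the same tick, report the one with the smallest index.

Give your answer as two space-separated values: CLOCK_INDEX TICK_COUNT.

Answer: 1 55

Derivation:
clock 0: start=6, rate=0.9, needs 60-6 = 54; ticks = ceil(54/0.9) = ceil(60.0000) = 60; reading at tick 60 = 6 + 0.9*60 = 60.0000
clock 1: start=16, rate=0.8, needs 60-16 = 44; ticks = ceil(44/0.8) = ceil(55.0000) = 55; reading at tick 55 = 16 + 0.8*55 = 60.0000
clock 2: start=9, rate=0.9, needs 60-9 = 51; ticks = ceil(51/0.9) = ceil(56.6667) = 57; reading at tick 57 = 9 + 0.9*57 = 60.3000
Minimum tick count = 55; winners = [1]; smallest index = 1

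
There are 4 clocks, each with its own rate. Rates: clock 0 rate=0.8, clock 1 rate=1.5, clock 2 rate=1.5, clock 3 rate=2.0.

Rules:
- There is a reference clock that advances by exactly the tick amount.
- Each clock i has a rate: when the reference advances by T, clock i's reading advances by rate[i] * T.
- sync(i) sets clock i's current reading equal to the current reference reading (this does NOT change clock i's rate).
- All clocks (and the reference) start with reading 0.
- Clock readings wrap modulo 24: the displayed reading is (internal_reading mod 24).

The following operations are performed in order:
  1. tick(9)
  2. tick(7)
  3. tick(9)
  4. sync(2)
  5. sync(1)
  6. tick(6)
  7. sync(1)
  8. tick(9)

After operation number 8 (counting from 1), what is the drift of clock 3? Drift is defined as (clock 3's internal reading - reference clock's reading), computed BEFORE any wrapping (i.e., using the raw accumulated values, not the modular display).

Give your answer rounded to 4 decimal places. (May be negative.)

Answer: 40.0000

Derivation:
After op 1 tick(9): ref=9.0000 raw=[7.2000 13.5000 13.5000 18.0000]
After op 2 tick(7): ref=16.0000 raw=[12.8000 24.0000 24.0000 32.0000]
After op 3 tick(9): ref=25.0000 raw=[20.0000 37.5000 37.5000 50.0000]
After op 4 sync(2): ref=25.0000 raw=[20.0000 37.5000 25.0000 50.0000]
After op 5 sync(1): ref=25.0000 raw=[20.0000 25.0000 25.0000 50.0000]
After op 6 tick(6): ref=31.0000 raw=[24.8000 34.0000 34.0000 62.0000]
After op 7 sync(1): ref=31.0000 raw=[24.8000 31.0000 34.0000 62.0000]
After op 8 tick(9): ref=40.0000 raw=[32.0000 44.5000 47.5000 80.0000]
Drift of clock 3 after op 8: 80.0000 - 40.0000 = 40.0000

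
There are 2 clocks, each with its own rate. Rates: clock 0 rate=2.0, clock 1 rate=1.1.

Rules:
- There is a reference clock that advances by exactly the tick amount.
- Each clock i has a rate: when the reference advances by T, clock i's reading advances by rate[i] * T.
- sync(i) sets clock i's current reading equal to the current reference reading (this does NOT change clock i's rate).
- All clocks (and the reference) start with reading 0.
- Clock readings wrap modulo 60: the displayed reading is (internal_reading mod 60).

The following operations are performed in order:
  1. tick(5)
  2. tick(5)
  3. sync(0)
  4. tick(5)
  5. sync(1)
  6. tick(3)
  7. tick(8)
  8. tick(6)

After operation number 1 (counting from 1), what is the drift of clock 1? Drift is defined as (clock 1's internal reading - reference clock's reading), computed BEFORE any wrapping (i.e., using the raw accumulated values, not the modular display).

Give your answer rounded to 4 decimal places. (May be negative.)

After op 1 tick(5): ref=5.0000 raw=[10.0000 5.5000]
Drift of clock 1 after op 1: 5.5000 - 5.0000 = 0.5000

Answer: 0.5000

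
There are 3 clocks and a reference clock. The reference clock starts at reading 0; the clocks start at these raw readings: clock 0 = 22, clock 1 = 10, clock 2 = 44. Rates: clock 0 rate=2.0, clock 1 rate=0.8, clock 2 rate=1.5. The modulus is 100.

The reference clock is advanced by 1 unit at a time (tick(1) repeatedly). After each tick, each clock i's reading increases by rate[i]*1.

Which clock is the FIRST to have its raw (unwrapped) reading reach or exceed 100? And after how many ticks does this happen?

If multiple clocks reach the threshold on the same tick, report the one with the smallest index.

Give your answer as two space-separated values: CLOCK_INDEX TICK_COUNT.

Answer: 2 38

Derivation:
clock 0: start=22, rate=2.0, needs 100-22 = 78; ticks = ceil(78/2.0) = ceil(39.0000) = 39; reading at tick 39 = 22 + 2.0*39 = 100.0000
clock 1: start=10, rate=0.8, needs 100-10 = 90; ticks = ceil(90/0.8) = ceil(112.5000) = 113; reading at tick 113 = 10 + 0.8*113 = 100.4000
clock 2: start=44, rate=1.5, needs 100-44 = 56; ticks = ceil(56/1.5) = ceil(37.3333) = 38; reading at tick 38 = 44 + 1.5*38 = 101.0000
Minimum tick count = 38; winners = [2]; smallest index = 2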